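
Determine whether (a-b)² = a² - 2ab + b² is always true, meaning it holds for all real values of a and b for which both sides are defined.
Yes, this is an identity.

Claim: (a-b)² = a² - 2ab + b².
Reasoning: Expand: (a-b)² = (a-b)(a-b) = a·a - a·b - b·a + b·b = a² - 2ab + b².
So the two sides agree for all real values of a and b for which both sides are defined.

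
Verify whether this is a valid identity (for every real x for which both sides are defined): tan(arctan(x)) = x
Claim: tan(arctan(x)) = x.
Reasoning: For every real x, arctan(x) is by definition the angle in (-π/2, π/2) whose tangent equals x. Taking the tangent of that angle returns x.
So the two sides agree for every real x for which both sides are defined.

Conclusion: Yes, this is an identity.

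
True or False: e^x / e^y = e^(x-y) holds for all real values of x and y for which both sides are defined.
Claim: e^x / e^y = e^(x-y).
Reasoning: 1/e^y = e^(-y), so e^x / e^y = e^x · e^(-y) = e^(x + (-y)) = e^(x-y) by the product rule for exponents.
So the two sides agree for all real values of x and y for which both sides are defined.

Conclusion: True.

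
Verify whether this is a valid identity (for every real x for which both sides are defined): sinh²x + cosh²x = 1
No, this is NOT an identity.

Claim: sinh²x + cosh²x = 1.
Test a specific point where both sides are defined: x = 1/2.
LHS = sinh²x + cosh²x ≈ 1.5431
RHS = 1 ≈ 1.0000
Since 1.5431 ≠ 1.0000, the equation fails at this point, so it cannot hold for every real x for which both sides are defined.
The correct hyperbolic identity is cosh²x - sinh²x = 1 (a difference); the sum sinh²x + cosh²x equals cosh(2x).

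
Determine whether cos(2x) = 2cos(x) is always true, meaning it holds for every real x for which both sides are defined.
No, this is NOT an identity.

Claim: cos(2x) = 2cos(x).
Test a specific point where both sides are defined: x = π/6.
LHS = cos(2x) ≈ 0.5000
RHS = 2cos(x) ≈ 1.7321
Since 0.5000 ≠ 1.7321, the equation fails at this point, so it cannot hold for every real x for which both sides are defined.
The correct double-angle formula is cos(2x) = cos²x - sin²x.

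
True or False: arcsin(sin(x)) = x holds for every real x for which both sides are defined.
Claim: arcsin(sin(x)) = x.
Test a specific point where both sides are defined: x = 2π/3.
LHS = arcsin(sin(x)) ≈ 1.0472
RHS = x ≈ 2.0944
Since 1.0472 ≠ 2.0944, the equation fails at this point, so it cannot hold for every real x for which both sides are defined.
arcsin only returns values in [-π/2, π/2], so arcsin(sin(x)) = x holds only for x in that interval, not for all real x.

Conclusion: False.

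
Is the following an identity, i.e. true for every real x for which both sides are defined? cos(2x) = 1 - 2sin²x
Claim: cos(2x) = 1 - 2sin²x.
Reasoning: cos(2x) = cos²x - sin²x. Replace cos²x by 1 - sin²x: (1 - sin²x) - sin²x = 1 - 2sin²x.
So the two sides agree for every real x for which both sides are defined.

Conclusion: Yes, this is an identity.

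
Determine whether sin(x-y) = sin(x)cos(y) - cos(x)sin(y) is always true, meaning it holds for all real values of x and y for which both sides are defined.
Yes, this is an identity.

Claim: sin(x-y) = sin(x)cos(y) - cos(x)sin(y).
Reasoning: Replace y by -y in sin(x+y) = sin(x)cos(y) + cos(x)sin(y) and use cos(-y) = cos(y), sin(-y) = -sin(y): sin(x-y) = sin(x)cos(y) - cos(x)sin(y).
So the two sides agree for all real values of x and y for which both sides are defined.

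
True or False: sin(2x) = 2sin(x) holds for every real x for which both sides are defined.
False.

Claim: sin(2x) = 2sin(x).
Test a specific point where both sides are defined: x = -π/2.
LHS = sin(2x) ≈ 0.0000
RHS = 2sin(x) ≈ -2.0000
Since 0.0000 ≠ -2.0000, the equation fails at this point, so it cannot hold for every real x for which both sides are defined.
The correct double-angle formula is sin(2x) = 2sin(x)cos(x).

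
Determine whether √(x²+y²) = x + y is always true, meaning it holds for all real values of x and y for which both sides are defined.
No, this is NOT an identity.

Claim: √(x²+y²) = x + y.
Test a specific point where both sides are defined: x = -3, y = 1.
LHS = √(x²+y²) ≈ 3.1623
RHS = x + y ≈ -2.0000
Since 3.1623 ≠ -2.0000, the equation fails at this point, so it cannot hold for all real values of x and y for which both sides are defined.
(x+y)² = x² + 2xy + y², not x² + y², so the square root does not split this way.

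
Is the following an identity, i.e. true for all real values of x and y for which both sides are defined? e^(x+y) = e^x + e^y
No, this is NOT an identity.

Claim: e^(x+y) = e^x + e^y.
Test a specific point where both sides are defined: x = 1, y = 4.
LHS = e^(x+y) ≈ 148.4132
RHS = e^x + e^y ≈ 57.3164
Since 148.4132 ≠ 57.3164, the equation fails at this point, so it cannot hold for all real values of x and y for which both sides are defined.
The correct rule is e^(x+y) = e^x · e^y (a product, not a sum).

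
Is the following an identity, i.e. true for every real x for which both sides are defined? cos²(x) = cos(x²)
No, this is NOT an identity.

Claim: cos²(x) = cos(x²).
Test a specific point where both sides are defined: x = 2π/3.
LHS = cos²(x) ≈ 0.2500
RHS = cos(x²) ≈ -0.3202
Since 0.2500 ≠ -0.3202, the equation fails at this point, so it cannot hold for every real x for which both sides are defined.
cos²(x) means (cos x)², squaring the output; cos(x²) squares the input. These are different functions.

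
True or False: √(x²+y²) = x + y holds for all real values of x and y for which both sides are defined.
False.

Claim: √(x²+y²) = x + y.
Test a specific point where both sides are defined: x = 3/2, y = 1.
LHS = √(x²+y²) ≈ 1.8028
RHS = x + y ≈ 2.5000
Since 1.8028 ≠ 2.5000, the equation fails at this point, so it cannot hold for all real values of x and y for which both sides are defined.
(x+y)² = x² + 2xy + y², not x² + y², so the square root does not split this way.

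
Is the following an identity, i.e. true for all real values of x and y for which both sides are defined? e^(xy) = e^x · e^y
No, this is NOT an identity.

Claim: e^(xy) = e^x · e^y.
Test a specific point where both sides are defined: x = 3/2, y = 4.
LHS = e^(xy) ≈ 403.4288
RHS = e^x · e^y ≈ 244.6919
Since 403.4288 ≠ 244.6919, the equation fails at this point, so it cannot hold for all real values of x and y for which both sides are defined.
e^x · e^y = e^(x+y), not e^(xy).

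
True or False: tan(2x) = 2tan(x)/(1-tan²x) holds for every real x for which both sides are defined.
True.

Claim: tan(2x) = 2tan(x)/(1-tan²x).
Reasoning: tan(2x) = sin(2x)/cos(2x) = 2sin(x)cos(x) / (cos²x - sin²x). Divide numerator and denominator by cos²x: 2tan(x) / (1 - tan²x).
So the two sides agree for every real x for which both sides are defined.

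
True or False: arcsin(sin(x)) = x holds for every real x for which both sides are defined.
False.

Claim: arcsin(sin(x)) = x.
Test a specific point where both sides are defined: x = 3π/4.
LHS = arcsin(sin(x)) ≈ 0.7854
RHS = x ≈ 2.3562
Since 0.7854 ≠ 2.3562, the equation fails at this point, so it cannot hold for every real x for which both sides are defined.
arcsin only returns values in [-π/2, π/2], so arcsin(sin(x)) = x holds only for x in that interval, not for all real x.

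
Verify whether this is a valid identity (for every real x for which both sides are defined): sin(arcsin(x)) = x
Yes, this is an identity.

Claim: sin(arcsin(x)) = x.
Reasoning: For -1 ≤ x ≤ 1 (where arcsin is defined), arcsin(x) is by definition an angle whose sine equals x. Taking the sine of that angle returns x. (Note the other order, arcsin(sin x) = x, is NOT an identity.)
So the two sides agree for every real x for which both sides are defined.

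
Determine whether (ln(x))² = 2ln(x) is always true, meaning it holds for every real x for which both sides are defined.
No, this is NOT an identity.

Claim: (ln(x))² = 2ln(x).
Test a specific point where both sides are defined: x = 4.
LHS = (ln(x))² ≈ 1.9218
RHS = 2ln(x) ≈ 2.7726
Since 1.9218 ≠ 2.7726, the equation fails at this point, so it cannot hold for every real x for which both sides are defined.
2ln(x) equals ln(x²), which is not the same as (ln x)².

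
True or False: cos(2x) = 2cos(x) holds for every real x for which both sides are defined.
Claim: cos(2x) = 2cos(x).
Test a specific point where both sides are defined: x = π/2.
LHS = cos(2x) ≈ -1.0000
RHS = 2cos(x) ≈ 0.0000
Since -1.0000 ≠ 0.0000, the equation fails at this point, so it cannot hold for every real x for which both sides are defined.
The correct double-angle formula is cos(2x) = cos²x - sin²x.

Conclusion: False.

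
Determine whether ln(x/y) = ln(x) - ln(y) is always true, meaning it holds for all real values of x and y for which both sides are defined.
Yes, this is an identity.

Claim: ln(x/y) = ln(x) - ln(y).
Reasoning: Both sides are simultaneously defined only when x, y > 0. Write x = e^p, y = e^q. Then x/y = e^(p-q), so ln(x/y) = p - q = ln(x) - ln(y).
So the two sides agree for all real values of x and y for which both sides are defined.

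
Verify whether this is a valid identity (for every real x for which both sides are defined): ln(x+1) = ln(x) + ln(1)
No, this is NOT an identity.

Claim: ln(x+1) = ln(x) + ln(1).
Test a specific point where both sides are defined: x = 1/2.
LHS = ln(x+1) ≈ 0.4055
RHS = ln(x) + ln(1) ≈ -0.6931
Since 0.4055 ≠ -0.6931, the equation fails at this point, so it cannot hold for every real x for which both sides are defined.
ln(1) = 0, so the right side is just ln(x), which differs from ln(x+1).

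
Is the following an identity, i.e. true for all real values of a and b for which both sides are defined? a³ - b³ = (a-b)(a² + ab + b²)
Yes, this is an identity.

Claim: a³ - b³ = (a-b)(a² + ab + b²).
Reasoning: Expand the right side: (a-b)(a² + ab + b²) = a³ + a²b + ab² - a²b - ab² - b³ = a³ - b³ (the middle terms cancel in pairs).
So the two sides agree for all real values of a and b for which both sides are defined.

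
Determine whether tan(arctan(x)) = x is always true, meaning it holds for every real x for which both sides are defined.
Claim: tan(arctan(x)) = x.
Reasoning: For every real x, arctan(x) is by definition the angle in (-π/2, π/2) whose tangent equals x. Taking the tangent of that angle returns x.
So the two sides agree for every real x for which both sides are defined.

Conclusion: Yes, this is an identity.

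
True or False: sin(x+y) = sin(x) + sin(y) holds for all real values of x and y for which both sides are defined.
Claim: sin(x+y) = sin(x) + sin(y).
Test a specific point where both sides are defined: x = π/3, y = -π/2.
LHS = sin(x+y) ≈ -0.5000
RHS = sin(x) + sin(y) ≈ -0.1340
Since -0.5000 ≠ -0.1340, the equation fails at this point, so it cannot hold for all real values of x and y for which both sides are defined.
The correct expansion is sin(x+y) = sin(x)cos(y) + cos(x)sin(y); sine is not additive.

Conclusion: False.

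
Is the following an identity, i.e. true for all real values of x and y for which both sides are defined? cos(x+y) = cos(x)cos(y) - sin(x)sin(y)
Claim: cos(x+y) = cos(x)cos(y) - sin(x)sin(y).
Reasoning: By Euler's formula e^(i(x+y)) = e^(ix)·e^(iy) = (cos x + i·sin x)(cos y + i·sin y). The real part of the left side is cos(x+y); the real part of the product is cos(x)cos(y) - sin(x)sin(y) (since i·i = -1).
So the two sides agree for all real values of x and y for which both sides are defined.

Conclusion: Yes, this is an identity.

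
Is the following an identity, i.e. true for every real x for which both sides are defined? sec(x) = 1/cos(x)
Claim: sec(x) = 1/cos(x).
Reasoning: sec(x) is by definition the reciprocal of cos(x), wherever cos(x) ≠ 0.
So the two sides agree for every real x for which both sides are defined.

Conclusion: Yes, this is an identity.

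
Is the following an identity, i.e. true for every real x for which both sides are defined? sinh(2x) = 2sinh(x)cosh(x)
Claim: sinh(2x) = 2sinh(x)cosh(x).
Reasoning: 2sinh(x)cosh(x) = 2 · (e^x - e^-x)/2 · (e^x + e^-x)/2 = (e^(2x) - e^(-2x))/2 = sinh(2x).
So the two sides agree for every real x for which both sides are defined.

Conclusion: Yes, this is an identity.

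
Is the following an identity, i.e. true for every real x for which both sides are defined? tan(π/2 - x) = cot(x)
Yes, this is an identity.

Claim: tan(π/2 - x) = cot(x).
Reasoning: tan(π/2 - x) = sin(π/2 - x)/cos(π/2 - x) = cos(x)/sin(x) = cot(x), using the cofunction identities sin(π/2 - x) = cos(x) and cos(π/2 - x) = sin(x).
So the two sides agree for every real x for which both sides are defined.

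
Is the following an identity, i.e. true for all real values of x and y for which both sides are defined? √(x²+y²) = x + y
Claim: √(x²+y²) = x + y.
Test a specific point where both sides are defined: x = -3, y = 1.
LHS = √(x²+y²) ≈ 3.1623
RHS = x + y ≈ -2.0000
Since 3.1623 ≠ -2.0000, the equation fails at this point, so it cannot hold for all real values of x and y for which both sides are defined.
(x+y)² = x² + 2xy + y², not x² + y², so the square root does not split this way.

Conclusion: No, this is NOT an identity.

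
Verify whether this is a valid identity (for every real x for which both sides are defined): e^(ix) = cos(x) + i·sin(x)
Yes, this is an identity.

Claim: e^(ix) = cos(x) + i·sin(x).
Reasoning: Euler's formula. Expand e^(ix) = Σ (ix)^k / k!. Since i² = -1, the even-k terms are Σ (-1)^m x^(2m)/(2m)! = cos(x) and the odd-k terms are i · Σ (-1)^m x^(2m+1)/(2m+1)! = i·sin(x).
So the two sides agree for every real x for which both sides are defined.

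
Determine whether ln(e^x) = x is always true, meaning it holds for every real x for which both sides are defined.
Claim: ln(e^x) = x.
Reasoning: ln is the inverse of the exponential: ln(e^x) asks for the exponent p with e^p = e^x, and since e^p is one-to-one that exponent is p = x.
So the two sides agree for every real x for which both sides are defined.

Conclusion: Yes, this is an identity.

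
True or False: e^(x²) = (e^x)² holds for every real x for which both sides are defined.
Claim: e^(x²) = (e^x)².
Test a specific point where both sides are defined: x = 1/2.
LHS = e^(x²) ≈ 1.2840
RHS = (e^x)² ≈ 2.7183
Since 1.2840 ≠ 2.7183, the equation fails at this point, so it cannot hold for every real x for which both sides are defined.
(e^x)² = e^(2x), and 2x ≠ x² in general.

Conclusion: False.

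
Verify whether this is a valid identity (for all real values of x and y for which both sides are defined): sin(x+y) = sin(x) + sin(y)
No, this is NOT an identity.

Claim: sin(x+y) = sin(x) + sin(y).
Test a specific point where both sides are defined: x = π/6, y = π/4.
LHS = sin(x+y) ≈ 0.9659
RHS = sin(x) + sin(y) ≈ 1.2071
Since 0.9659 ≠ 1.2071, the equation fails at this point, so it cannot hold for all real values of x and y for which both sides are defined.
The correct expansion is sin(x+y) = sin(x)cos(y) + cos(x)sin(y); sine is not additive.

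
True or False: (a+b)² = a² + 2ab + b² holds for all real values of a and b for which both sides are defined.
Claim: (a+b)² = a² + 2ab + b².
Reasoning: Expand: (a+b)² = (a+b)(a+b) = a·a + a·b + b·a + b·b = a² + 2ab + b².
So the two sides agree for all real values of a and b for which both sides are defined.

Conclusion: True.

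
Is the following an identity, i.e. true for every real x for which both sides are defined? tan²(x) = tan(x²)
Claim: tan²(x) = tan(x²).
Test a specific point where both sides are defined: x = π/4.
LHS = tan²(x) ≈ 1.0000
RHS = tan(x²) ≈ 0.7092
Since 1.0000 ≠ 0.7092, the equation fails at this point, so it cannot hold for every real x for which both sides are defined.
tan²(x) means (tan x)², squaring the output; tan(x²) squares the input. These are different functions.

Conclusion: No, this is NOT an identity.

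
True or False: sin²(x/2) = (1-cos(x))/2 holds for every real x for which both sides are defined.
True.

Claim: sin²(x/2) = (1-cos(x))/2.
Reasoning: Use cos(2θ) = 1 - 2sin²θ with θ = x/2: cos(x) = 1 - 2sin²(x/2). Solving for sin²(x/2) gives (1 - cos(x))/2.
So the two sides agree for every real x for which both sides are defined.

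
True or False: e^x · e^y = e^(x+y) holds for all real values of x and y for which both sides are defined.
Claim: e^x · e^y = e^(x+y).
Reasoning: This is the law of exponents for a common base: multiplying powers adds exponents. E.g. from the series, (Σ x^j/j!)(Σ y^k/k!) = Σ_m (Σ_{j+k=m} x^j y^k/(j!k!)) = Σ_m (x+y)^m/m! by the binomial theorem.
So the two sides agree for all real values of x and y for which both sides are defined.

Conclusion: True.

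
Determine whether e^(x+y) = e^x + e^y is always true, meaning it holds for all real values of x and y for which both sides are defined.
No, this is NOT an identity.

Claim: e^(x+y) = e^x + e^y.
Test a specific point where both sides are defined: x = -1, y = 4.
LHS = e^(x+y) ≈ 20.0855
RHS = e^x + e^y ≈ 54.9660
Since 20.0855 ≠ 54.9660, the equation fails at this point, so it cannot hold for all real values of x and y for which both sides are defined.
The correct rule is e^(x+y) = e^x · e^y (a product, not a sum).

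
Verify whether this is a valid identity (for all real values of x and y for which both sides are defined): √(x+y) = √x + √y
No, this is NOT an identity.

Claim: √(x+y) = √x + √y.
Test a specific point where both sides are defined: x = 5, y = 3/2.
LHS = √(x+y) ≈ 2.5495
RHS = √x + √y ≈ 3.4608
Since 2.5495 ≠ 3.4608, the equation fails at this point, so it cannot hold for all real values of x and y for which both sides are defined.
Squaring the right side gives x + 2√(xy) + y, not x + y.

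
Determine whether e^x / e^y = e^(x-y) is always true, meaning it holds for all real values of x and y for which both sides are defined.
Claim: e^x / e^y = e^(x-y).
Reasoning: 1/e^y = e^(-y), so e^x / e^y = e^x · e^(-y) = e^(x + (-y)) = e^(x-y) by the product rule for exponents.
So the two sides agree for all real values of x and y for which both sides are defined.

Conclusion: Yes, this is an identity.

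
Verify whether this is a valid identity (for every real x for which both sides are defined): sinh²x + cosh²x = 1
No, this is NOT an identity.

Claim: sinh²x + cosh²x = 1.
Test a specific point where both sides are defined: x = -2.
LHS = sinh²x + cosh²x ≈ 27.3082
RHS = 1 ≈ 1.0000
Since 27.3082 ≠ 1.0000, the equation fails at this point, so it cannot hold for every real x for which both sides are defined.
The correct hyperbolic identity is cosh²x - sinh²x = 1 (a difference); the sum sinh²x + cosh²x equals cosh(2x).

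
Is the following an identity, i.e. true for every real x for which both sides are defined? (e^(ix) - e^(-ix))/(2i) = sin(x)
Claim: (e^(ix) - e^(-ix))/(2i) = sin(x).
Reasoning: By Euler's formula e^(ix) = cos(x) + i·sin(x) and e^(-ix) = cos(x) - i·sin(x). Subtracting cancels the cosine terms: e^(ix) - e^(-ix) = 2i·sin(x); divide by 2i.
So the two sides agree for every real x for which both sides are defined.

Conclusion: Yes, this is an identity.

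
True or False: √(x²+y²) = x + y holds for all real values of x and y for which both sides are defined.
False.

Claim: √(x²+y²) = x + y.
Test a specific point where both sides are defined: x = 4, y = 3.
LHS = √(x²+y²) ≈ 5.0000
RHS = x + y ≈ 7.0000
Since 5.0000 ≠ 7.0000, the equation fails at this point, so it cannot hold for all real values of x and y for which both sides are defined.
(x+y)² = x² + 2xy + y², not x² + y², so the square root does not split this way.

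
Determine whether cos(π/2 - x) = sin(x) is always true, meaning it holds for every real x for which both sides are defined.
Claim: cos(π/2 - x) = sin(x).
Reasoning: Use cos(u - v) = cos(u)cos(v) + sin(u)sin(v) with u = π/2, v = x: cos(π/2)cos(x) + sin(π/2)sin(x) = 0·cos(x) + 1·sin(x) = sin(x).
So the two sides agree for every real x for which both sides are defined.

Conclusion: Yes, this is an identity.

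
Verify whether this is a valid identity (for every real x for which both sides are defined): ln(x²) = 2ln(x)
Yes, this is an identity.

Claim: ln(x²) = 2ln(x).
Reasoning: The right side requires x > 0. For x > 0, x² = (e^(ln x))² = e^(2ln x), so ln(x²) = 2ln(x). (For x < 0 the right side is undefined, so those values are outside the claim.)
So the two sides agree for every real x for which both sides are defined.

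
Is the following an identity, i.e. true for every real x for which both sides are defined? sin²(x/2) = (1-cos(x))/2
Yes, this is an identity.

Claim: sin²(x/2) = (1-cos(x))/2.
Reasoning: Use cos(2θ) = 1 - 2sin²θ with θ = x/2: cos(x) = 1 - 2sin²(x/2). Solving for sin²(x/2) gives (1 - cos(x))/2.
So the two sides agree for every real x for which both sides are defined.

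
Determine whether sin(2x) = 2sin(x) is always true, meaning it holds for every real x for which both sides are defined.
Claim: sin(2x) = 2sin(x).
Test a specific point where both sides are defined: x = 3π/4.
LHS = sin(2x) ≈ -1.0000
RHS = 2sin(x) ≈ 1.4142
Since -1.0000 ≠ 1.4142, the equation fails at this point, so it cannot hold for every real x for which both sides are defined.
The correct double-angle formula is sin(2x) = 2sin(x)cos(x).

Conclusion: No, this is NOT an identity.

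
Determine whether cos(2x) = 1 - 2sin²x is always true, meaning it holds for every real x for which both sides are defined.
Claim: cos(2x) = 1 - 2sin²x.
Reasoning: cos(2x) = cos²x - sin²x. Replace cos²x by 1 - sin²x: (1 - sin²x) - sin²x = 1 - 2sin²x.
So the two sides agree for every real x for which both sides are defined.

Conclusion: Yes, this is an identity.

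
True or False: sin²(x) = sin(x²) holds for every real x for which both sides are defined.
False.

Claim: sin²(x) = sin(x²).
Test a specific point where both sides are defined: x = -π/4.
LHS = sin²(x) ≈ 0.5000
RHS = sin(x²) ≈ 0.5785
Since 0.5000 ≠ 0.5785, the equation fails at this point, so it cannot hold for every real x for which both sides are defined.
sin²(x) means (sin x)², squaring the output; sin(x²) squares the input. These are different functions.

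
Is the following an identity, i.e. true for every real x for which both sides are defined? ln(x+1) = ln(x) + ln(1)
Claim: ln(x+1) = ln(x) + ln(1).
Test a specific point where both sides are defined: x = 1/2.
LHS = ln(x+1) ≈ 0.4055
RHS = ln(x) + ln(1) ≈ -0.6931
Since 0.4055 ≠ -0.6931, the equation fails at this point, so it cannot hold for every real x for which both sides are defined.
ln(1) = 0, so the right side is just ln(x), which differs from ln(x+1).

Conclusion: No, this is NOT an identity.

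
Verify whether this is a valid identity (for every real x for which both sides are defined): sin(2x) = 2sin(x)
No, this is NOT an identity.

Claim: sin(2x) = 2sin(x).
Test a specific point where both sides are defined: x = -π/6.
LHS = sin(2x) ≈ -0.8660
RHS = 2sin(x) ≈ -1.0000
Since -0.8660 ≠ -1.0000, the equation fails at this point, so it cannot hold for every real x for which both sides are defined.
The correct double-angle formula is sin(2x) = 2sin(x)cos(x).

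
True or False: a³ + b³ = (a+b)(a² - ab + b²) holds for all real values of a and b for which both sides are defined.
Claim: a³ + b³ = (a+b)(a² - ab + b²).
Reasoning: Expand the right side: (a+b)(a² - ab + b²) = a³ - a²b + ab² + a²b - ab² + b³ = a³ + b³ (the middle terms cancel in pairs).
So the two sides agree for all real values of a and b for which both sides are defined.

Conclusion: True.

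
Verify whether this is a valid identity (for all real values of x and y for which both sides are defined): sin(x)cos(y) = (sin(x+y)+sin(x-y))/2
Claim: sin(x)cos(y) = (sin(x+y)+sin(x-y))/2.
Reasoning: sin(x+y) = sin(x)cos(y) + cos(x)sin(y) and sin(x-y) = sin(x)cos(y) - cos(x)sin(y). Adding, sin(x+y) + sin(x-y) = 2sin(x)cos(y); divide by 2.
So the two sides agree for all real values of x and y for which both sides are defined.

Conclusion: Yes, this is an identity.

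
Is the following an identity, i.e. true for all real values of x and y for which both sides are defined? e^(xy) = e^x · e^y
No, this is NOT an identity.

Claim: e^(xy) = e^x · e^y.
Test a specific point where both sides are defined: x = -1, y = -1.
LHS = e^(xy) ≈ 2.7183
RHS = e^x · e^y ≈ 0.1353
Since 2.7183 ≠ 0.1353, the equation fails at this point, so it cannot hold for all real values of x and y for which both sides are defined.
e^x · e^y = e^(x+y), not e^(xy).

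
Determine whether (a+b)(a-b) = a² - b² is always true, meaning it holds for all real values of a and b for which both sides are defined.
Claim: (a+b)(a-b) = a² - b².
Reasoning: Expand: (a+b)(a-b) = a² - ab + ba - b² = a² - b² (the cross terms cancel).
So the two sides agree for all real values of a and b for which both sides are defined.

Conclusion: Yes, this is an identity.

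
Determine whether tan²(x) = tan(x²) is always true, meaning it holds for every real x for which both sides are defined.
No, this is NOT an identity.

Claim: tan²(x) = tan(x²).
Test a specific point where both sides are defined: x = π.
LHS = tan²(x) ≈ 0.0000
RHS = tan(x²) ≈ 0.4767
Since 0.0000 ≠ 0.4767, the equation fails at this point, so it cannot hold for every real x for which both sides are defined.
tan²(x) means (tan x)², squaring the output; tan(x²) squares the input. These are different functions.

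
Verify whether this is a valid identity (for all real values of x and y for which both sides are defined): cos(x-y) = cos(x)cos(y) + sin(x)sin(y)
Yes, this is an identity.

Claim: cos(x-y) = cos(x)cos(y) + sin(x)sin(y).
Reasoning: Replace y by -y in cos(x+y) = cos(x)cos(y) - sin(x)sin(y) and use cos(-y) = cos(y), sin(-y) = -sin(y): cos(x-y) = cos(x)cos(y) + sin(x)sin(y).
So the two sides agree for all real values of x and y for which both sides are defined.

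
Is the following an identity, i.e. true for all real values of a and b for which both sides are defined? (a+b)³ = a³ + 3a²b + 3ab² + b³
Claim: (a+b)³ = a³ + 3a²b + 3ab² + b³.
Reasoning: (a+b)³ = (a+b)(a+b)² = (a+b)(a² + 2ab + b²) = a³ + 2a²b + ab² + a²b + 2ab² + b³ = a³ + 3a²b + 3ab² + b³.
So the two sides agree for all real values of a and b for which both sides are defined.

Conclusion: Yes, this is an identity.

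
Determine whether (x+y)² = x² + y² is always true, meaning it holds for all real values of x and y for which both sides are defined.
Claim: (x+y)² = x² + y².
Test a specific point where both sides are defined: x = -3, y = 5.
LHS = (x+y)² ≈ 4.0000
RHS = x² + y² ≈ 34.0000
Since 4.0000 ≠ 34.0000, the equation fails at this point, so it cannot hold for all real values of x and y for which both sides are defined.
The correct expansion is (x+y)² = x² + 2xy + y²; the cross term 2xy is missing.

Conclusion: No, this is NOT an identity.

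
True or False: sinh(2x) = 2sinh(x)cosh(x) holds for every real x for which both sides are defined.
True.

Claim: sinh(2x) = 2sinh(x)cosh(x).
Reasoning: 2sinh(x)cosh(x) = 2 · (e^x - e^-x)/2 · (e^x + e^-x)/2 = (e^(2x) - e^(-2x))/2 = sinh(2x).
So the two sides agree for every real x for which both sides are defined.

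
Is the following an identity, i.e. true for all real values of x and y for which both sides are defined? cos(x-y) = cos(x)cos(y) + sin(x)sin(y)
Claim: cos(x-y) = cos(x)cos(y) + sin(x)sin(y).
Reasoning: Replace y by -y in cos(x+y) = cos(x)cos(y) - sin(x)sin(y) and use cos(-y) = cos(y), sin(-y) = -sin(y): cos(x-y) = cos(x)cos(y) + sin(x)sin(y).
So the two sides agree for all real values of x and y for which both sides are defined.

Conclusion: Yes, this is an identity.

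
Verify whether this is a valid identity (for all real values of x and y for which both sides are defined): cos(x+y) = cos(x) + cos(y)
No, this is NOT an identity.

Claim: cos(x+y) = cos(x) + cos(y).
Test a specific point where both sides are defined: x = π/4, y = -π/3.
LHS = cos(x+y) ≈ 0.9659
RHS = cos(x) + cos(y) ≈ 1.2071
Since 0.9659 ≠ 1.2071, the equation fails at this point, so it cannot hold for all real values of x and y for which both sides are defined.
The correct expansion is cos(x+y) = cos(x)cos(y) - sin(x)sin(y); cosine is not additive.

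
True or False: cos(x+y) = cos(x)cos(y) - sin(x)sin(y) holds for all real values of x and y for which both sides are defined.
True.

Claim: cos(x+y) = cos(x)cos(y) - sin(x)sin(y).
Reasoning: By Euler's formula e^(i(x+y)) = e^(ix)·e^(iy) = (cos x + i·sin x)(cos y + i·sin y). The real part of the left side is cos(x+y); the real part of the product is cos(x)cos(y) - sin(x)sin(y) (since i·i = -1).
So the two sides agree for all real values of x and y for which both sides are defined.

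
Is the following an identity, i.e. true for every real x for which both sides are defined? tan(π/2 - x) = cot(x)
Yes, this is an identity.

Claim: tan(π/2 - x) = cot(x).
Reasoning: tan(π/2 - x) = sin(π/2 - x)/cos(π/2 - x) = cos(x)/sin(x) = cot(x), using the cofunction identities sin(π/2 - x) = cos(x) and cos(π/2 - x) = sin(x).
So the two sides agree for every real x for which both sides are defined.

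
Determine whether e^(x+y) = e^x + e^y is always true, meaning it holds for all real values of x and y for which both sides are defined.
Claim: e^(x+y) = e^x + e^y.
Test a specific point where both sides are defined: x = 3, y = 3/2.
LHS = e^(x+y) ≈ 90.0171
RHS = e^x + e^y ≈ 24.5672
Since 90.0171 ≠ 24.5672, the equation fails at this point, so it cannot hold for all real values of x and y for which both sides are defined.
The correct rule is e^(x+y) = e^x · e^y (a product, not a sum).

Conclusion: No, this is NOT an identity.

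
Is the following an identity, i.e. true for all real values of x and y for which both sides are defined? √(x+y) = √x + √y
No, this is NOT an identity.

Claim: √(x+y) = √x + √y.
Test a specific point where both sides are defined: x = 4, y = 5.
LHS = √(x+y) ≈ 3.0000
RHS = √x + √y ≈ 4.2361
Since 3.0000 ≠ 4.2361, the equation fails at this point, so it cannot hold for all real values of x and y for which both sides are defined.
Squaring the right side gives x + 2√(xy) + y, not x + y.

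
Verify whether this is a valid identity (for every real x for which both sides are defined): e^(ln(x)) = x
Yes, this is an identity.

Claim: e^(ln(x)) = x.
Reasoning: For x > 0, ln(x) is by definition the exponent p such that e^p = x. Raising e to that exponent therefore returns x: e^(ln x) = x.
So the two sides agree for every real x for which both sides are defined.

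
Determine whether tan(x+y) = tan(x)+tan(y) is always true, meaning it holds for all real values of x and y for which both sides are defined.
Claim: tan(x+y) = tan(x)+tan(y).
Test a specific point where both sides are defined: x = π/4, y = -π/6.
LHS = tan(x+y) ≈ 0.2679
RHS = tan(x)+tan(y) ≈ 0.4226
Since 0.2679 ≠ 0.4226, the equation fails at this point, so it cannot hold for all real values of x and y for which both sides are defined.
The correct formula is tan(x+y) = (tan(x) + tan(y))/(1 - tan(x)tan(y)).

Conclusion: No, this is NOT an identity.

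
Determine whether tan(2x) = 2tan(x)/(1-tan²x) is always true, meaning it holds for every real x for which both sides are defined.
Claim: tan(2x) = 2tan(x)/(1-tan²x).
Reasoning: tan(2x) = sin(2x)/cos(2x) = 2sin(x)cos(x) / (cos²x - sin²x). Divide numerator and denominator by cos²x: 2tan(x) / (1 - tan²x).
So the two sides agree for every real x for which both sides are defined.

Conclusion: Yes, this is an identity.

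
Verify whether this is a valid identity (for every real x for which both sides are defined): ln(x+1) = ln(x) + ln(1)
No, this is NOT an identity.

Claim: ln(x+1) = ln(x) + ln(1).
Test a specific point where both sides are defined: x = 1/2.
LHS = ln(x+1) ≈ 0.4055
RHS = ln(x) + ln(1) ≈ -0.6931
Since 0.4055 ≠ -0.6931, the equation fails at this point, so it cannot hold for every real x for which both sides are defined.
ln(1) = 0, so the right side is just ln(x), which differs from ln(x+1).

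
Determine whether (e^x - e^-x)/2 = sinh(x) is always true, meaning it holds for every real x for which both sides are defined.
Yes, this is an identity.

Claim: (e^x - e^-x)/2 = sinh(x).
Reasoning: This is exactly the definition of the hyperbolic sine: sinh(x) := (e^x - e^-x)/2.
So the two sides agree for every real x for which both sides are defined.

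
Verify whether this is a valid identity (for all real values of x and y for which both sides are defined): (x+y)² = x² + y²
No, this is NOT an identity.

Claim: (x+y)² = x² + y².
Test a specific point where both sides are defined: x = -1, y = 2.
LHS = (x+y)² ≈ 1.0000
RHS = x² + y² ≈ 5.0000
Since 1.0000 ≠ 5.0000, the equation fails at this point, so it cannot hold for all real values of x and y for which both sides are defined.
The correct expansion is (x+y)² = x² + 2xy + y²; the cross term 2xy is missing.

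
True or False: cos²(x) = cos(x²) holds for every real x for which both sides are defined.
False.

Claim: cos²(x) = cos(x²).
Test a specific point where both sides are defined: x = -π/4.
LHS = cos²(x) ≈ 0.5000
RHS = cos(x²) ≈ 0.8157
Since 0.5000 ≠ 0.8157, the equation fails at this point, so it cannot hold for every real x for which both sides are defined.
cos²(x) means (cos x)², squaring the output; cos(x²) squares the input. These are different functions.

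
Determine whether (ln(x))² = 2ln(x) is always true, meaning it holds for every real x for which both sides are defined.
Claim: (ln(x))² = 2ln(x).
Test a specific point where both sides are defined: x = 1/2.
LHS = (ln(x))² ≈ 0.4805
RHS = 2ln(x) ≈ -1.3863
Since 0.4805 ≠ -1.3863, the equation fails at this point, so it cannot hold for every real x for which both sides are defined.
2ln(x) equals ln(x²), which is not the same as (ln x)².

Conclusion: No, this is NOT an identity.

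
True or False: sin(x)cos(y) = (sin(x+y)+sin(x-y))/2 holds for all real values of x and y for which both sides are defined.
True.

Claim: sin(x)cos(y) = (sin(x+y)+sin(x-y))/2.
Reasoning: sin(x+y) = sin(x)cos(y) + cos(x)sin(y) and sin(x-y) = sin(x)cos(y) - cos(x)sin(y). Adding, sin(x+y) + sin(x-y) = 2sin(x)cos(y); divide by 2.
So the two sides agree for all real values of x and y for which both sides are defined.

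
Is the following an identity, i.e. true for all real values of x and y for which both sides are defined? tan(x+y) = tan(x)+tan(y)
No, this is NOT an identity.

Claim: tan(x+y) = tan(x)+tan(y).
Test a specific point where both sides are defined: x = 2π/3, y = π/6.
LHS = tan(x+y) ≈ -0.5774
RHS = tan(x)+tan(y) ≈ -1.1547
Since -0.5774 ≠ -1.1547, the equation fails at this point, so it cannot hold for all real values of x and y for which both sides are defined.
The correct formula is tan(x+y) = (tan(x) + tan(y))/(1 - tan(x)tan(y)).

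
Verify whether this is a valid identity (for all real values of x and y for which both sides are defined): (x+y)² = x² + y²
No, this is NOT an identity.

Claim: (x+y)² = x² + y².
Test a specific point where both sides are defined: x = 2, y = 3/2.
LHS = (x+y)² ≈ 12.2500
RHS = x² + y² ≈ 6.2500
Since 12.2500 ≠ 6.2500, the equation fails at this point, so it cannot hold for all real values of x and y for which both sides are defined.
The correct expansion is (x+y)² = x² + 2xy + y²; the cross term 2xy is missing.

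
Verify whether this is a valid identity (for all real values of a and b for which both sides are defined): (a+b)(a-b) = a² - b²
Yes, this is an identity.

Claim: (a+b)(a-b) = a² - b².
Reasoning: Expand: (a+b)(a-b) = a² - ab + ba - b² = a² - b² (the cross terms cancel).
So the two sides agree for all real values of a and b for which both sides are defined.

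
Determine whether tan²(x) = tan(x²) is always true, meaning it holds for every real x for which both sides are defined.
No, this is NOT an identity.

Claim: tan²(x) = tan(x²).
Test a specific point where both sides are defined: x = 2π/3.
LHS = tan²(x) ≈ 3.0000
RHS = tan(x²) ≈ 2.9590
Since 3.0000 ≠ 2.9590, the equation fails at this point, so it cannot hold for every real x for which both sides are defined.
tan²(x) means (tan x)², squaring the output; tan(x²) squares the input. These are different functions.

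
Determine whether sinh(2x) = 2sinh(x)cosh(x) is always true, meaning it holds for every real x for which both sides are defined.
Claim: sinh(2x) = 2sinh(x)cosh(x).
Reasoning: 2sinh(x)cosh(x) = 2 · (e^x - e^-x)/2 · (e^x + e^-x)/2 = (e^(2x) - e^(-2x))/2 = sinh(2x).
So the two sides agree for every real x for which both sides are defined.

Conclusion: Yes, this is an identity.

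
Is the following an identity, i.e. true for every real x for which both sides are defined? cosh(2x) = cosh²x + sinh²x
Yes, this is an identity.

Claim: cosh(2x) = cosh²x + sinh²x.
Reasoning: cosh²x = (e^(2x) + 2 + e^(-2x))/4 and sinh²x = (e^(2x) - 2 + e^(-2x))/4. Adding gives (2e^(2x) + 2e^(-2x))/4 = (e^(2x) + e^(-2x))/2 = cosh(2x).
So the two sides agree for every real x for which both sides are defined.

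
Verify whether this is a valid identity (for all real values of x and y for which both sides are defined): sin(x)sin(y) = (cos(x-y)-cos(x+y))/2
Claim: sin(x)sin(y) = (cos(x-y)-cos(x+y))/2.
Reasoning: cos(x-y) = cos(x)cos(y) + sin(x)sin(y) and cos(x+y) = cos(x)cos(y) - sin(x)sin(y). Subtracting, cos(x-y) - cos(x+y) = 2sin(x)sin(y); divide by 2.
So the two sides agree for all real values of x and y for which both sides are defined.

Conclusion: Yes, this is an identity.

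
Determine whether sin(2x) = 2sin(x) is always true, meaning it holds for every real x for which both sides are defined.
No, this is NOT an identity.

Claim: sin(2x) = 2sin(x).
Test a specific point where both sides are defined: x = -π/6.
LHS = sin(2x) ≈ -0.8660
RHS = 2sin(x) ≈ -1.0000
Since -0.8660 ≠ -1.0000, the equation fails at this point, so it cannot hold for every real x for which both sides are defined.
The correct double-angle formula is sin(2x) = 2sin(x)cos(x).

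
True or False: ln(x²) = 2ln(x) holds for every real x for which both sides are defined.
Claim: ln(x²) = 2ln(x).
Reasoning: The right side requires x > 0. For x > 0, x² = (e^(ln x))² = e^(2ln x), so ln(x²) = 2ln(x). (For x < 0 the right side is undefined, so those values are outside the claim.)
So the two sides agree for every real x for which both sides are defined.

Conclusion: True.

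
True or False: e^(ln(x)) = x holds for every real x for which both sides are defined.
True.

Claim: e^(ln(x)) = x.
Reasoning: For x > 0, ln(x) is by definition the exponent p such that e^p = x. Raising e to that exponent therefore returns x: e^(ln x) = x.
So the two sides agree for every real x for which both sides are defined.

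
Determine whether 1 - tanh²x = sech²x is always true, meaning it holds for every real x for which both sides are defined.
Claim: 1 - tanh²x = sech²x.
Reasoning: Divide cosh²x - sinh²x = 1 through by cosh²x (never zero): 1 - tanh²x = 1/cosh²x = sech²x.
So the two sides agree for every real x for which both sides are defined.

Conclusion: Yes, this is an identity.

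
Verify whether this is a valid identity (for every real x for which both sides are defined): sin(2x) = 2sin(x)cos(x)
Claim: sin(2x) = 2sin(x)cos(x).
Reasoning: Put y = x in the addition formula sin(x+y) = sin(x)cos(y) + cos(x)sin(y): sin(2x) = sin(x)cos(x) + cos(x)sin(x) = 2sin(x)cos(x).
So the two sides agree for every real x for which both sides are defined.

Conclusion: Yes, this is an identity.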